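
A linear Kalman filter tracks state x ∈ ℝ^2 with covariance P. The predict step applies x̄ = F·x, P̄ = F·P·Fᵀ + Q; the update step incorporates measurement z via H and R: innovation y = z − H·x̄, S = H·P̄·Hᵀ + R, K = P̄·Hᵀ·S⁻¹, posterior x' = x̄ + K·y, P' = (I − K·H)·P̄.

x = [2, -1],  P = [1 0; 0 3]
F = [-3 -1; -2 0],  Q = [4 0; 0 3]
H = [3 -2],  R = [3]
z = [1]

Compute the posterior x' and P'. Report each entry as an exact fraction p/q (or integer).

x' = [-227/103, -380/103]
P' = [352/103 474/103; 474/103 705/103]

x̄ = F·x = [-5, -4]
P̄ = F·P·Fᵀ + Q = [16 6; 6 7]
y = z − H·x̄ = [8]
S = H·P̄·Hᵀ + R = [103]
K = P̄·Hᵀ·S⁻¹ = [36/103; 4/103]
x' = x̄ + K·y = [-227/103, -380/103]
P' = (I − K·H)·P̄ = [352/103 474/103; 474/103 705/103]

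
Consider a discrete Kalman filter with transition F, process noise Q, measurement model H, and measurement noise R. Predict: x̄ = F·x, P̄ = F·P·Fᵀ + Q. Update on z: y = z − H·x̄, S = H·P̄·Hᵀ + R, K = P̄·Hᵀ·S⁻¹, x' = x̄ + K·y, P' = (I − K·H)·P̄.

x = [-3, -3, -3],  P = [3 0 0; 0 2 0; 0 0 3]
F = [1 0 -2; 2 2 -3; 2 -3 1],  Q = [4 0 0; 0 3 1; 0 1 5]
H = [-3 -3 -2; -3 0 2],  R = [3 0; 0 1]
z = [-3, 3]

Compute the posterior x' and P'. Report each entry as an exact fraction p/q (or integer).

x̄ = F·x = [3, -3, 0]
P̄ = F·P·Fᵀ + Q = [19 24 0; 24 50 -8; 0 -8 38]
y = z − H·x̄ = [-3, 12]
S = H·P̄·Hᵀ + R = [1112 283; 283 324]
K = P̄·Hᵀ·S⁻¹ = [-25665/280199 -26877/280199; -41840/280199 -39558/280199; -38356/280199 99228/280199]
x' = x̄ + K·y = [595068/280199, -1189773/280199, 1305804/280199]
P' = (I − K·H)·P̄ = [481007/280199 -927390/280199 708072/280199; -927390/280199 1909806/280199 -1410864/280199; 708072/280199 -1410864/280199 1111722/280199]

x' = [595068/280199, -1189773/280199, 1305804/280199]
P' = [481007/280199 -927390/280199 708072/280199; -927390/280199 1909806/280199 -1410864/280199; 708072/280199 -1410864/280199 1111722/280199]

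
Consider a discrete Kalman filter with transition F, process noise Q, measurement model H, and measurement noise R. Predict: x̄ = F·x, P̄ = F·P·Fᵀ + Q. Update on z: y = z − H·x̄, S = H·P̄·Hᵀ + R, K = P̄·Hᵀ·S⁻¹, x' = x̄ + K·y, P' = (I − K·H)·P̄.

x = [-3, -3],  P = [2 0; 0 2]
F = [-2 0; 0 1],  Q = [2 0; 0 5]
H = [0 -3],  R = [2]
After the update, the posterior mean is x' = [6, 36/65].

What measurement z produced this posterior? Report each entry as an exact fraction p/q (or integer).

z = [-2]

x̄ = F·x = [6, -3]
P̄ = F·P·Fᵀ + Q = [10 0; 0 7]
S = H·P̄·Hᵀ + R = [65]
K = P̄·Hᵀ·S⁻¹ = [0; -21/65]
x' − x̄ = [0, 231/65] = K·y
y = (KᵀK)⁻¹·Kᵀ·(x' − x̄) = [-11]
z = y + H·x̄ = [-11] + [9] = [-2]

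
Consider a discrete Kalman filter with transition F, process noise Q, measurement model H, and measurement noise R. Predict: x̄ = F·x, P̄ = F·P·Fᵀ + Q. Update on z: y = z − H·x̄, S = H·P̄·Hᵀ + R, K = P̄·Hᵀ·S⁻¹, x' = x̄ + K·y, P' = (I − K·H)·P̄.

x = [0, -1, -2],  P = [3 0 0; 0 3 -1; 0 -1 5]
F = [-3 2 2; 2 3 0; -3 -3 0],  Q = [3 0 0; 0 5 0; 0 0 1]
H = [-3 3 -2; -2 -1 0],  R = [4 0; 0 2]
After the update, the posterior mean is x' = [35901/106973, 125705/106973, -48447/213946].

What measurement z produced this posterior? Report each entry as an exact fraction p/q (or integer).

z = [3, -2]

x̄ = F·x = [-6, -3, 3]
P̄ = F·P·Fᵀ + Q = [54 -6 15; -6 44 -45; 15 -45 55]
S = H·P̄·Hᵀ + R = [1934 180; 180 238]
K = P̄·Hᵀ·S⁻¹ = [-7905/106973 -39867/106973; 15720/106973 -26272/106973; -17930/106973 40605/213946]
x' − x̄ = [677739/106973, 446624/106973, -690285/213946] = K·y
y = (KᵀK)⁻¹·Kᵀ·(x' − x̄) = [0, -17]
z = y + H·x̄ = [0, -17] + [3, 15] = [3, -2]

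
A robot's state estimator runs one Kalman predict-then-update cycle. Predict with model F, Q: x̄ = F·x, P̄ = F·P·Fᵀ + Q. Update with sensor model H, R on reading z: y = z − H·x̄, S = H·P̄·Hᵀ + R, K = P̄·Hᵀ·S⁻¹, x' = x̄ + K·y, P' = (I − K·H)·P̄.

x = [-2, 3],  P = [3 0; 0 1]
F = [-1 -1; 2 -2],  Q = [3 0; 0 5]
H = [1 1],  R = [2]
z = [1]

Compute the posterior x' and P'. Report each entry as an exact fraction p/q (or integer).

x' = [7/11, -8/11]
P' = [145/22 -139/22; -139/22 173/22]

x̄ = F·x = [-1, -10]
P̄ = F·P·Fᵀ + Q = [7 -4; -4 21]
y = z − H·x̄ = [12]
S = H·P̄·Hᵀ + R = [22]
K = P̄·Hᵀ·S⁻¹ = [3/22; 17/22]
x' = x̄ + K·y = [7/11, -8/11]
P' = (I − K·H)·P̄ = [145/22 -139/22; -139/22 173/22]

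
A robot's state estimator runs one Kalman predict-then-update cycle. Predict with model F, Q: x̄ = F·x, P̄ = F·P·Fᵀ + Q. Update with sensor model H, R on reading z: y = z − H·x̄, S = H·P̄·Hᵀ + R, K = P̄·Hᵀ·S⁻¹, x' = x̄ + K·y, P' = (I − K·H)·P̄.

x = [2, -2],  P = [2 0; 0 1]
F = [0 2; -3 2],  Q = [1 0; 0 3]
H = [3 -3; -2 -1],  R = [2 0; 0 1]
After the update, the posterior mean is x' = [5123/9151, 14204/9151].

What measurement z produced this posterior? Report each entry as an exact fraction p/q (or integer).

z = [-3, -3]

x̄ = F·x = [-4, -10]
P̄ = F·P·Fᵀ + Q = [5 4; 4 25]
S = H·P̄·Hᵀ + R = [200 57; 57 62]
K = P̄·Hᵀ·S⁻¹ = [984/9151 -2971/9151; -2025/9151 -3009/9151]
x' − x̄ = [41727/9151, 105714/9151] = K·y
y = (KᵀK)⁻¹·Kᵀ·(x' − x̄) = [-21, -21]
z = y + H·x̄ = [-21, -21] + [18, 18] = [-3, -3]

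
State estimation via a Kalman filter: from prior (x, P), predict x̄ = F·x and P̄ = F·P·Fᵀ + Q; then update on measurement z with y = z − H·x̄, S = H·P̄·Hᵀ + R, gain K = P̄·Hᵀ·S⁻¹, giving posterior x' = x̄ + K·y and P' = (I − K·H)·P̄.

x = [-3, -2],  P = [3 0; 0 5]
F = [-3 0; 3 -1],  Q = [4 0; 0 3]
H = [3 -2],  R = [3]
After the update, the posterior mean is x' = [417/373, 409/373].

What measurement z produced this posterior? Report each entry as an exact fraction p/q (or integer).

z = [1]

x̄ = F·x = [9, -7]
P̄ = F·P·Fᵀ + Q = [31 -27; -27 35]
S = H·P̄·Hᵀ + R = [746]
K = P̄·Hᵀ·S⁻¹ = [147/746; -151/746]
x' − x̄ = [-2940/373, 3020/373] = K·y
y = (KᵀK)⁻¹·Kᵀ·(x' − x̄) = [-40]
z = y + H·x̄ = [-40] + [41] = [1]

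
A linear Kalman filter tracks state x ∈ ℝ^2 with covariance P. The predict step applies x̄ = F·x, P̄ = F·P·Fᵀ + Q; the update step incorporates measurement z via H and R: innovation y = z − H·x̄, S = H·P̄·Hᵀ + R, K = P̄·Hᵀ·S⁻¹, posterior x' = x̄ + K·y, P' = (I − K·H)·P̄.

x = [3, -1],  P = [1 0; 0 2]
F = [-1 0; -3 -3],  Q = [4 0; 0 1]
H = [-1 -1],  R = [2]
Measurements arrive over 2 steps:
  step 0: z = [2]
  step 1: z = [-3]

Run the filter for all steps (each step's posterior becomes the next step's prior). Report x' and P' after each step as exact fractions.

step 0: x̄ = F·x = [-3, -6]
step 0: P̄ = F·P·Fᵀ + Q = [5 3; 3 28]
step 0: y = z − H·x̄ = [-7]
step 0: S = H·P̄·Hᵀ + R = [41]
step 0: K = P̄·Hᵀ·S⁻¹ = [-8/41; -31/41]
step 0: x' = x̄ + K·y = [-67/41, -29/41]
step 0: P' = (I − K·H)·P̄ = [141/41 -125/41; -125/41 187/41]
step 1: x̄ = F·x = [67/41, 288/41]
step 1: P̄ = F·P·Fᵀ + Q = [305/41 48/41; 48/41 743/41]
step 1: y = z − H·x̄ = [232/41]
step 1: S = H·P̄·Hᵀ + R = [1226/41]
step 1: K = P̄·Hᵀ·S⁻¹ = [-353/1226; -791/1226]
step 1: x' = x̄ + K·y = [3/613, 2068/613]
step 1: P' = (I − K·H)·P̄ = [6081/1226 -5375/1226; -5375/1226 6957/1226]

step 0: x' = [-67/41, -29/41], P' = [141/41 -125/41; -125/41 187/41]
step 1: x' = [3/613, 2068/613], P' = [6081/1226 -5375/1226; -5375/1226 6957/1226]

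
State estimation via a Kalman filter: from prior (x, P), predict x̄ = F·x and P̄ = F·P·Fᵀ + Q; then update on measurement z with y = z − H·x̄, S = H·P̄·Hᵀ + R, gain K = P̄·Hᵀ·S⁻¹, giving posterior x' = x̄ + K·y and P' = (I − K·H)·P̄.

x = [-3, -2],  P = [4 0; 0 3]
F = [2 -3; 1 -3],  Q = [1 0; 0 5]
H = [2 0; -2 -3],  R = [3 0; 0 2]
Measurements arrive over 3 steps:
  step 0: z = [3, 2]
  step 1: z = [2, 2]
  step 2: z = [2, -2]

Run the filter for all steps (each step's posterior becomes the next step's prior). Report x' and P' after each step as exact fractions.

step 0: x̄ = F·x = [0, 3]
step 0: P̄ = F·P·Fᵀ + Q = [44 35; 35 36]
step 0: y = z − H·x̄ = [3, 11]
step 0: S = H·P̄·Hᵀ + R = [179 -386; -386 922]
step 0: K = P̄·Hᵀ·S⁻¹ = [3319/8021 -579/16042; -2084/8021 -2421/8021]
step 0: x' = x̄ + K·y = [13545/16042, -8820/8021]
step 0: P' = (I − K·H)·P̄ = [9957/16042 -3126/8021; -3126/8021 3698/8021]
step 1: x̄ = F·x = [40005/8021, 66465/16042]
step 1: P̄ = F·P·Fᵀ + Q = [98729/8021 71373/8021; 71373/8021 194243/16042]
step 1: y = z − H·x̄ = [-63968/8021, 391499/16042]
step 1: S = H·P̄·Hᵀ + R = [418979/8021 -823154/8021; -823154/8021 4283055/16042]
step 1: K = P̄·Hᵀ·S⁻¹ = [20962594/54774353 -2469462/54774353; -12877524/54774353 -16053171/54774353]
step 1: x' = x̄ + K·y = [45744524/54774353, -62132160/54774353]
step 1: P' = (I − K·H)·P̄ = [31443891/54774353 -19316286/54774353; -19316286/54774353 23579638/54774353]
step 2: x̄ = F·x = [277885528/54774353, 232141004/54774353]
step 2: P̄ = F·P·Fᵀ + Q = [624562091/54774353 448951098/54774353; 448951098/54774353 633430114/54774353]
step 2: y = z − H·x̄ = [-446222350/54774353, 1142645362/54774353]
step 2: S = H·P̄·Hᵀ + R = [2662571423/54774353 -5191954952/54774353; -5191954952/54774353 13696081272/54774353]
step 2: K = P̄·Hᵀ·S⁻¹ = [8283776998/21703584473 -1946983107/43407168946; -5089855086/21703584473 -25454611347/86814337892]
step 2: x' = x̄ + K·y = [22316100809/21703584473, 1391183509/43407168946]
step 2: P' = (I − K·H)·P̄ = [12425665497/21703584473 -7634782629/21703584473; -7634782629/21703584473 18664580621/43407168946]

step 0: x' = [13545/16042, -8820/8021], P' = [9957/16042 -3126/8021; -3126/8021 3698/8021]
step 1: x' = [45744524/54774353, -62132160/54774353], P' = [31443891/54774353 -19316286/54774353; -19316286/54774353 23579638/54774353]
step 2: x' = [22316100809/21703584473, 1391183509/43407168946], P' = [12425665497/21703584473 -7634782629/21703584473; -7634782629/21703584473 18664580621/43407168946]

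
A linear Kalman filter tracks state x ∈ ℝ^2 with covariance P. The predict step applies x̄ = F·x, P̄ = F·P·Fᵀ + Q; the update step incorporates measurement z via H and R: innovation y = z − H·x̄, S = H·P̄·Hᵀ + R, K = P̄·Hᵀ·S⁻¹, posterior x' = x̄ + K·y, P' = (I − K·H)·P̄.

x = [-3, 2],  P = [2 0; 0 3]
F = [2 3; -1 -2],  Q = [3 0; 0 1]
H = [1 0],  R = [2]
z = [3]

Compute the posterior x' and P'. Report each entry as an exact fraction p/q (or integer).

x' = [57/20, -53/20]
P' = [19/10 -11/10; -11/10 29/10]

x̄ = F·x = [0, -1]
P̄ = F·P·Fᵀ + Q = [38 -22; -22 15]
y = z − H·x̄ = [3]
S = H·P̄·Hᵀ + R = [40]
K = P̄·Hᵀ·S⁻¹ = [19/20; -11/20]
x' = x̄ + K·y = [57/20, -53/20]
P' = (I − K·H)·P̄ = [19/10 -11/10; -11/10 29/10]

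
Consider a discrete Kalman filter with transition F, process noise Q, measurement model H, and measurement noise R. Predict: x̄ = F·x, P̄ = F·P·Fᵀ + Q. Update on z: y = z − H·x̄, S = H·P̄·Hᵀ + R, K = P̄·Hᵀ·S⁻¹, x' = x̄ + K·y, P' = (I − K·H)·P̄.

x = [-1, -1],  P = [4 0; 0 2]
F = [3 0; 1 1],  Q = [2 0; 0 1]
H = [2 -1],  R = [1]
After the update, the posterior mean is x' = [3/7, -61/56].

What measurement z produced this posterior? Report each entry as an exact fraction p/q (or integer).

x̄ = F·x = [-3, -2]
P̄ = F·P·Fᵀ + Q = [38 12; 12 7]
S = H·P̄·Hᵀ + R = [112]
K = P̄·Hᵀ·S⁻¹ = [4/7; 17/112]
x' − x̄ = [24/7, 51/56] = K·y
y = (KᵀK)⁻¹·Kᵀ·(x' − x̄) = [6]
z = y + H·x̄ = [6] + [-4] = [2]

z = [2]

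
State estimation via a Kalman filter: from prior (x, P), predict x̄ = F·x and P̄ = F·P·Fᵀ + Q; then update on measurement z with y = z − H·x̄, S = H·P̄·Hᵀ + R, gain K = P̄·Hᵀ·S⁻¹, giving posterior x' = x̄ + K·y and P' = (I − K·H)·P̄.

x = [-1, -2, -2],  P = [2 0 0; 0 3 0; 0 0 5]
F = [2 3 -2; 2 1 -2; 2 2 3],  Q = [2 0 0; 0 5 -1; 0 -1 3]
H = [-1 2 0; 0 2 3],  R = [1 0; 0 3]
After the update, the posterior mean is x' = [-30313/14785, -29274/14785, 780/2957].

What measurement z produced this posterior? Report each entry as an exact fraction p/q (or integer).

z = [-2, -3]

x̄ = F·x = [-4, 0, -12]
P̄ = F·P·Fᵀ + Q = [57 37 -4; 37 36 -17; -4 -17 68]
S = H·P̄·Hᵀ + R = [54 -20; -20 555]
K = P̄·Hᵀ·S⁻¹ = [2135/5914 1844/14785; 3969/5914 917/14785; -1325/2957 858/2957]
x' − x̄ = [28827/14785, -29274/14785, 36264/2957] = K·y
y = (KᵀK)⁻¹·Kᵀ·(x' − x̄) = [-6, 33]
z = y + H·x̄ = [-6, 33] + [4, -36] = [-2, -3]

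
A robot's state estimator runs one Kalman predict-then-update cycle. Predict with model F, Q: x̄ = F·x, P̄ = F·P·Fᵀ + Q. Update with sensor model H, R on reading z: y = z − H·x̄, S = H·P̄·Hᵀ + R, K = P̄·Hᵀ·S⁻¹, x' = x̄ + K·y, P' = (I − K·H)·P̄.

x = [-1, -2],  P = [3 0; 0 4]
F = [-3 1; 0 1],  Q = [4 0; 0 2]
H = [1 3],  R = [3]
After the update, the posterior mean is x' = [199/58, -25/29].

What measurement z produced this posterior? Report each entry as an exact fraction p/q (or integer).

x̄ = F·x = [1, -2]
P̄ = F·P·Fᵀ + Q = [35 4; 4 6]
S = H·P̄·Hᵀ + R = [116]
K = P̄·Hᵀ·S⁻¹ = [47/116; 11/58]
x' − x̄ = [141/58, 33/29] = K·y
y = (KᵀK)⁻¹·Kᵀ·(x' − x̄) = [6]
z = y + H·x̄ = [6] + [-5] = [1]

z = [1]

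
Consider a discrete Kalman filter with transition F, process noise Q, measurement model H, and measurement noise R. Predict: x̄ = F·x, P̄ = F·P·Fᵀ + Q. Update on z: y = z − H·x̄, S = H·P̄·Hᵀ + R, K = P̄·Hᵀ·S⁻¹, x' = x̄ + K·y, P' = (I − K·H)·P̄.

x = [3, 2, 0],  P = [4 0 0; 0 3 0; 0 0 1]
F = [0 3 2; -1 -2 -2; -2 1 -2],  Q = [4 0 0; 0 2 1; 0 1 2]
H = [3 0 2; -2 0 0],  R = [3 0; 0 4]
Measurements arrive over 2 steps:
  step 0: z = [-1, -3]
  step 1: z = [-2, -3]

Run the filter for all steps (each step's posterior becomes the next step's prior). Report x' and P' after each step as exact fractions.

step 0: x̄ = F·x = [6, -7, -4]
step 0: P̄ = F·P·Fᵀ + Q = [35 -22 5; -22 22 7; 5 7 25]
step 0: y = z − H·x̄ = [-11, 9]
step 0: S = H·P̄·Hᵀ + R = [478 -230; -230 144]
step 0: K = P̄·Hᵀ·S⁻¹ = [115/3983 -3505/7966; 94/569 324/569; 1765/3983 5085/7966]
step 0: x' = x̄ + K·y = [13721/7966, -2101/569, -24929/7966]
step 0: P' = (I − K·H)·P̄ = [3505/3983 -648/569 -5085/3983; -648/569 3150/569 1113/569; -5085/3983 1113/569 10275/3983]
step 1: x̄ = F·x = [-69050/3983, 94965/7966, -3499/3983]
step 1: P̄ = F·P·Fᵀ + Q = [348974/3983 -227532/3983 41442/3983; -227532/3983 164615/3983 -20543/3983; 41442/3983 -20543/3983 31436/3983]
step 1: y = z − H·x̄ = [206182/3983, -150049/3983]
step 1: S = H·P̄·Hᵀ + R = [3775763/3983 -2259612/3983; -2259612/3983 1411828/3983]
step 1: K = P̄·Hᵀ·S⁻¹ = [1129806/14115085 -5169661/14115085; 411346/14115085 5207964/14115085; 4833398/14115085 6907137/14115085]
step 1: x' = x̄ + K·y = [8536657/14115085, -13265441/28230170, -22404724/14115085]
step 1: P' = (I − K·H)·P̄ = [10339322/14115085 -10415928/14115085 -13814274/14115085; -10415928/14115085 63088497/14115085 16240911/14115085; -13814274/14115085 16240911/14115085 27971508/14115085]

step 0: x' = [13721/7966, -2101/569, -24929/7966], P' = [3505/3983 -648/569 -5085/3983; -648/569 3150/569 1113/569; -5085/3983 1113/569 10275/3983]
step 1: x' = [8536657/14115085, -13265441/28230170, -22404724/14115085], P' = [10339322/14115085 -10415928/14115085 -13814274/14115085; -10415928/14115085 63088497/14115085 16240911/14115085; -13814274/14115085 16240911/14115085 27971508/14115085]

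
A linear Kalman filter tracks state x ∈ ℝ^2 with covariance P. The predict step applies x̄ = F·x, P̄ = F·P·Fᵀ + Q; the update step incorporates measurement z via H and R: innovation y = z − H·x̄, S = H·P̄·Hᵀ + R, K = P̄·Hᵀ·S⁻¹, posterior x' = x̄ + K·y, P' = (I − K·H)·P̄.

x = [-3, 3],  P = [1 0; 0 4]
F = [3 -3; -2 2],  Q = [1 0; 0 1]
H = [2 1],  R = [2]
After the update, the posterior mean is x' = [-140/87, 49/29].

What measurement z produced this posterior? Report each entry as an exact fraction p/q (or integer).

z = [-1]

x̄ = F·x = [-18, 12]
P̄ = F·P·Fᵀ + Q = [46 -30; -30 21]
S = H·P̄·Hᵀ + R = [87]
K = P̄·Hᵀ·S⁻¹ = [62/87; -13/29]
x' − x̄ = [1426/87, -299/29] = K·y
y = (KᵀK)⁻¹·Kᵀ·(x' − x̄) = [23]
z = y + H·x̄ = [23] + [-24] = [-1]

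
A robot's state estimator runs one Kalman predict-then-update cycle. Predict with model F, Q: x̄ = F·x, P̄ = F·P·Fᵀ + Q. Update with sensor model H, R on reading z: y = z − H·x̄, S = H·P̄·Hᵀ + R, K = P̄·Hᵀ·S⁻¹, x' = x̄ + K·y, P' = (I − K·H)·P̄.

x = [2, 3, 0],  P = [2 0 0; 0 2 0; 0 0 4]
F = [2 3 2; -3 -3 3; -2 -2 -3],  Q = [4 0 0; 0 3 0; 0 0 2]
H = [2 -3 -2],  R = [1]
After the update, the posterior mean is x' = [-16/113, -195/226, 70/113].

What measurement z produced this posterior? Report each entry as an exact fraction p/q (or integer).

z = [1]

x̄ = F·x = [13, -15, -10]
P̄ = F·P·Fᵀ + Q = [46 -6 -44; -6 75 -12; -44 -12 54]
S = H·P̄·Hᵀ + R = [1356]
K = P̄·Hᵀ·S⁻¹ = [33/226; -71/452; -40/339]
x' − x̄ = [-1485/113, 3195/226, 1200/113] = K·y
y = (KᵀK)⁻¹·Kᵀ·(x' − x̄) = [-90]
z = y + H·x̄ = [-90] + [91] = [1]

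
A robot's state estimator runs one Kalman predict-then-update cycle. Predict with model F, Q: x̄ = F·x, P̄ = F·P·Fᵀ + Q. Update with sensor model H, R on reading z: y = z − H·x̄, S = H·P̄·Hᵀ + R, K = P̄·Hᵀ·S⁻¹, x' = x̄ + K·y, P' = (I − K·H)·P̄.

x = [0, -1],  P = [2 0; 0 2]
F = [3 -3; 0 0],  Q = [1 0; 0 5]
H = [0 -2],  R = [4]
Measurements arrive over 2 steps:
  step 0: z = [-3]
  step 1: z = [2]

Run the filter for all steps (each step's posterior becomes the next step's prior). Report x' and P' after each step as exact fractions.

step 0: x̄ = F·x = [3, 0]
step 0: P̄ = F·P·Fᵀ + Q = [37 0; 0 5]
step 0: y = z − H·x̄ = [-3]
step 0: S = H·P̄·Hᵀ + R = [24]
step 0: K = P̄·Hᵀ·S⁻¹ = [0; -5/12]
step 0: x' = x̄ + K·y = [3, 5/4]
step 0: P' = (I − K·H)·P̄ = [37 0; 0 5/6]
step 1: x̄ = F·x = [21/4, 0]
step 1: P̄ = F·P·Fᵀ + Q = [683/2 0; 0 5]
step 1: y = z − H·x̄ = [2]
step 1: S = H·P̄·Hᵀ + R = [24]
step 1: K = P̄·Hᵀ·S⁻¹ = [0; -5/12]
step 1: x' = x̄ + K·y = [21/4, -5/6]
step 1: P' = (I − K·H)·P̄ = [683/2 0; 0 5/6]

step 0: x' = [3, 5/4], P' = [37 0; 0 5/6]
step 1: x' = [21/4, -5/6], P' = [683/2 0; 0 5/6]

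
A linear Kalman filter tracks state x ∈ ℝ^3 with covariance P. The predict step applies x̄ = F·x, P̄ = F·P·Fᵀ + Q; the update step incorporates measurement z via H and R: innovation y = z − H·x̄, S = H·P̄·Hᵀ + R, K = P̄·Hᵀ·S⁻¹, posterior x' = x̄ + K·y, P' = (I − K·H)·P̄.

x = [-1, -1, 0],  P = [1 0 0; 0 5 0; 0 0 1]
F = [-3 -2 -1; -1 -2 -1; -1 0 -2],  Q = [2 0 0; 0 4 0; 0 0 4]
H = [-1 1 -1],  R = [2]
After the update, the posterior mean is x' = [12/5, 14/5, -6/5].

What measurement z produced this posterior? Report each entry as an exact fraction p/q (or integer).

x̄ = F·x = [5, 3, 1]
P̄ = F·P·Fᵀ + Q = [32 24 5; 24 26 3; 5 3 9]
S = H·P̄·Hᵀ + R = [25]
K = P̄·Hᵀ·S⁻¹ = [-13/25; -1/25; -11/25]
x' − x̄ = [-13/5, -1/5, -11/5] = K·y
y = (KᵀK)⁻¹·Kᵀ·(x' − x̄) = [5]
z = y + H·x̄ = [5] + [-3] = [2]

z = [2]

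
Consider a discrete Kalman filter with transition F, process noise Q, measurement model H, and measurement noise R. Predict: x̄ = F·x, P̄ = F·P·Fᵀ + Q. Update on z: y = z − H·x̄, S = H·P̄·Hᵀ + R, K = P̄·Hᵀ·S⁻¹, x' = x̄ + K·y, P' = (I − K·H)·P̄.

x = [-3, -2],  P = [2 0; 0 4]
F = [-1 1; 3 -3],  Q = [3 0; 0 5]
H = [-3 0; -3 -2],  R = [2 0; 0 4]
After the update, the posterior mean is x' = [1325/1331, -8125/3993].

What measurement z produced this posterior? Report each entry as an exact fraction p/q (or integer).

x̄ = F·x = [1, -3]
P̄ = F·P·Fᵀ + Q = [9 -18; -18 59]
S = H·P̄·Hᵀ + R = [83 -27; -27 105]
K = P̄·Hᵀ·S⁻¹ = [-432/1331 3/1331; 657/1331 -1927/3993]
x' − x̄ = [-6/1331, 3854/3993] = K·y
y = (KᵀK)⁻¹·Kᵀ·(x' − x̄) = [0, -2]
z = y + H·x̄ = [0, -2] + [-3, 3] = [-3, 1]

z = [-3, 1]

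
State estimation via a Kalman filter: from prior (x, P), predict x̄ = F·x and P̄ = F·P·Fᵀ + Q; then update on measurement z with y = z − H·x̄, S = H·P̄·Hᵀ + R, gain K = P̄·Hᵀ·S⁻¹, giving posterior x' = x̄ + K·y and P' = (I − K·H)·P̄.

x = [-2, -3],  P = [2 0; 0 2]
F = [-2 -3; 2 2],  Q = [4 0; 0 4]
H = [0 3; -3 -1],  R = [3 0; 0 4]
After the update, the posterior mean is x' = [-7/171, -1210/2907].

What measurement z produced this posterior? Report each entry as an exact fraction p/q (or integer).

z = [-1, 1]

x̄ = F·x = [13, -10]
P̄ = F·P·Fᵀ + Q = [30 -20; -20 20]
S = H·P̄·Hᵀ + R = [183 120; 120 174]
K = P̄·Hᵀ·S⁻¹ = [-20/171 -55/171; 940/2907 20/2907]
x' − x̄ = [-2230/171, 27860/2907] = K·y
y = (KᵀK)⁻¹·Kᵀ·(x' − x̄) = [29, 30]
z = y + H·x̄ = [29, 30] + [-30, -29] = [-1, 1]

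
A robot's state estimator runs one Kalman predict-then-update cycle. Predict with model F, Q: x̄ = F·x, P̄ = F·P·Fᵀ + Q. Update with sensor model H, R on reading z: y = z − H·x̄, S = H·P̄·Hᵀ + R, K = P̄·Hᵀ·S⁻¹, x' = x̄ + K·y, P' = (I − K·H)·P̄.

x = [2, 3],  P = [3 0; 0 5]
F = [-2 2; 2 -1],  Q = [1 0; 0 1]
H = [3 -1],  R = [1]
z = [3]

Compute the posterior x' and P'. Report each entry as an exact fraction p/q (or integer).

x̄ = F·x = [2, 1]
P̄ = F·P·Fᵀ + Q = [33 -22; -22 18]
y = z − H·x̄ = [-2]
S = H·P̄·Hᵀ + R = [448]
K = P̄·Hᵀ·S⁻¹ = [121/448; -3/16]
x' = x̄ + K·y = [327/224, 11/8]
P' = (I − K·H)·P̄ = [143/448 11/16; 11/16 9/4]

x' = [327/224, 11/8]
P' = [143/448 11/16; 11/16 9/4]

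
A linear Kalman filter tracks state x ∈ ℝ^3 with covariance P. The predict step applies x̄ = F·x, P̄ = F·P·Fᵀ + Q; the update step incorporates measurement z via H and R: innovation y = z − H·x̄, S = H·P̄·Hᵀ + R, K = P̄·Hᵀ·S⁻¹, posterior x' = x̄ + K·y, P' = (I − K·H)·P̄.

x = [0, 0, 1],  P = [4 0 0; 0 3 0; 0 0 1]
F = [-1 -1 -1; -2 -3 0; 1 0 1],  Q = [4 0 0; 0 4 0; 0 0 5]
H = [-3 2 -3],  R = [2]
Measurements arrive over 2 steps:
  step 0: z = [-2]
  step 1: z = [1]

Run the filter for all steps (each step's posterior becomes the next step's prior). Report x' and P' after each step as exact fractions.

step 0: x̄ = F·x = [-1, 0, 1]
step 0: P̄ = F·P·Fᵀ + Q = [12 17 -5; 17 47 -8; -5 -8 10]
step 0: y = z − H·x̄ = [-2]
step 0: S = H·P̄·Hᵀ + R = [190]
step 0: K = P̄·Hᵀ·S⁻¹ = [13/190; 67/190; -31/190]
step 0: x' = x̄ + K·y = [-108/95, -67/95, 126/95]
step 0: P' = (I − K·H)·P̄ = [2111/190 2359/190 -547/190; 2359/190 4441/190 557/190; -547/190 557/190 939/190]
step 1: x̄ = F·x = [49/95, 417/95, 18/95]
step 1: P̄ = F·P·Fᵀ + Q = [12989/190 29917/190 -2436/95; 29917/190 77481/190 -5938/95; -2436/95 -5938/95 1453/95]
step 1: y = z − H·x̄ = [-538/95]
step 1: S = H·P̄·Hᵀ + R = [149171/190]
step 1: K = P̄·Hᵀ·S⁻¹ = [35483/149171; 100839/149171; -17854/149171]
step 1: x' = x̄ + K·y = [-124005/149171, 83715/149171, 129374/149171]
step 1: P' = (I − K·H)·P̄ = [3571257/149171 4656203/149171 -490777/149171; 4656203/149171 7312707/149171 151709/149171; -490777/149171 151709/149171 603819/149171]

step 0: x' = [-108/95, -67/95, 126/95], P' = [2111/190 2359/190 -547/190; 2359/190 4441/190 557/190; -547/190 557/190 939/190]
step 1: x' = [-124005/149171, 83715/149171, 129374/149171], P' = [3571257/149171 4656203/149171 -490777/149171; 4656203/149171 7312707/149171 151709/149171; -490777/149171 151709/149171 603819/149171]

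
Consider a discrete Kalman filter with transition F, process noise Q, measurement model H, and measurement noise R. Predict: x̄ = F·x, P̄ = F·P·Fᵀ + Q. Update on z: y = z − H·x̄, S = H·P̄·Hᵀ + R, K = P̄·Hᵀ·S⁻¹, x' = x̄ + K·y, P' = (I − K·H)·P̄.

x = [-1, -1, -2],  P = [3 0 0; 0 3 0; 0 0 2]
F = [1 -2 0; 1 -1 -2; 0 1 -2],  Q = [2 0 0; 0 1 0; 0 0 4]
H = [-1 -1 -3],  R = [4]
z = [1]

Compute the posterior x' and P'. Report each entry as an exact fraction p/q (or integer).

x' = [21/61, 49/61, -37/61]
P' = [3047/183 445/61 -1450/183; 445/61 408/61 -267/61; -1450/183 -267/61 809/183]

x̄ = F·x = [1, 4, 3]
P̄ = F·P·Fᵀ + Q = [17 9 -6; 9 15 5; -6 5 15]
y = z − H·x̄ = [15]
S = H·P̄·Hᵀ + R = [183]
K = P̄·Hᵀ·S⁻¹ = [-8/183; -13/61; -44/183]
x' = x̄ + K·y = [21/61, 49/61, -37/61]
P' = (I − K·H)·P̄ = [3047/183 445/61 -1450/183; 445/61 408/61 -267/61; -1450/183 -267/61 809/183]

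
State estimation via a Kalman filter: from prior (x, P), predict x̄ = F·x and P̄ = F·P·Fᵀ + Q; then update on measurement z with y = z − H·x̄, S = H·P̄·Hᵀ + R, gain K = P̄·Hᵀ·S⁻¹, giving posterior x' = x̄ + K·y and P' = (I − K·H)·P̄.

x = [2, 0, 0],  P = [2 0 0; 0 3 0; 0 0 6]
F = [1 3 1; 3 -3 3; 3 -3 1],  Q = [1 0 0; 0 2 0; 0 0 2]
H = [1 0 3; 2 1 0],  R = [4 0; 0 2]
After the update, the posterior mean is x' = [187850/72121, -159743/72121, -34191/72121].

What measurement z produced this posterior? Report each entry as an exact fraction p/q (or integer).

z = [1, 3]

x̄ = F·x = [2, 6, 6]
P̄ = F·P·Fᵀ + Q = [36 -3 -15; -3 101 63; -15 63 53]
S = H·P̄·Hᵀ + R = [427 168; 168 235]
K = P̄·Hᵀ·S⁻¹ = [-13707/72121 4425/10303; 27750/72121 1331/10303; 28296/72121 -1443/10303]
x' − x̄ = [43608/72121, -592469/72121, -466917/72121] = K·y
y = (KᵀK)⁻¹·Kᵀ·(x' − x̄) = [-19, -7]
z = y + H·x̄ = [-19, -7] + [20, 10] = [1, 3]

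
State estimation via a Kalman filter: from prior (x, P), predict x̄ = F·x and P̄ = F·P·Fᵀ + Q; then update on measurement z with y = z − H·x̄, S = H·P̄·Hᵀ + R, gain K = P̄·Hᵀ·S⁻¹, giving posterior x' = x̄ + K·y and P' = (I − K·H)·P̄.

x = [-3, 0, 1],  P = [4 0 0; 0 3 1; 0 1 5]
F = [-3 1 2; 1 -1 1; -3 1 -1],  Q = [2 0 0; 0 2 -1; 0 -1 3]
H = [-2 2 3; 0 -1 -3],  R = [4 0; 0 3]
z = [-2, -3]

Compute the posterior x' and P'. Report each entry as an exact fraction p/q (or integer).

x̄ = F·x = [11, -2, 8]
P̄ = F·P·Fᵀ + Q = [65 -6 30; -6 12 -19; 30 -19 45]
y = z − H·x̄ = [0, 19]
S = H·P̄·Hᵀ + R = [177 -90; -90 306]
K = P̄·Hᵀ·S⁻¹ = [-1304/2559 -362/853; -44/853 225/1706; 49/2559 -2867/7677]
x' = x̄ + K·y = [2505/853, 863/1706, 6943/7677]
P' = (I − K·H)·P̄ = [7303/2559 2044/853 -958/2559; 2044/853 8499/1706 -1529/853; -958/2559 -1529/853 7454/7677]

x' = [2505/853, 863/1706, 6943/7677]
P' = [7303/2559 2044/853 -958/2559; 2044/853 8499/1706 -1529/853; -958/2559 -1529/853 7454/7677]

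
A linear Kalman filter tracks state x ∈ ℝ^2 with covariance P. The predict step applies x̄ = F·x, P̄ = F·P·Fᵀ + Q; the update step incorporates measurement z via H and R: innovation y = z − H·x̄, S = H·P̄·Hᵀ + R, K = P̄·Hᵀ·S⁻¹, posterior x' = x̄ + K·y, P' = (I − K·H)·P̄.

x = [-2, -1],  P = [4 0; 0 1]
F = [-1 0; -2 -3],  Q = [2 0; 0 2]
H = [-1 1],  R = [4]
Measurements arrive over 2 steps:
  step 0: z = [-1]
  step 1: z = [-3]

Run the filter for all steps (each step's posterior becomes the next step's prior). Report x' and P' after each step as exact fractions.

step 0: x̄ = F·x = [2, 7]
step 0: P̄ = F·P·Fᵀ + Q = [6 8; 8 27]
step 0: y = z − H·x̄ = [-6]
step 0: S = H·P̄·Hᵀ + R = [21]
step 0: K = P̄·Hᵀ·S⁻¹ = [2/21; 19/21]
step 0: x' = x̄ + K·y = [10/7, 11/7]
step 0: P' = (I − K·H)·P̄ = [122/21 130/21; 130/21 206/21]
step 1: x̄ = F·x = [-10/7, -53/7]
step 1: P̄ = F·P·Fᵀ + Q = [164/21 634/21; 634/21 3944/21]
step 1: y = z − H·x̄ = [22/7]
step 1: S = H·P̄·Hᵀ + R = [2924/21]
step 1: K = P̄·Hᵀ·S⁻¹ = [235/1462; 1655/1462]
step 1: x' = x̄ + K·y = [-675/731, -2934/731]
step 1: P' = (I − K·H)·P̄ = [3079/731 3549/731; 3549/731 6859/731]

step 0: x' = [10/7, 11/7], P' = [122/21 130/21; 130/21 206/21]
step 1: x' = [-675/731, -2934/731], P' = [3079/731 3549/731; 3549/731 6859/731]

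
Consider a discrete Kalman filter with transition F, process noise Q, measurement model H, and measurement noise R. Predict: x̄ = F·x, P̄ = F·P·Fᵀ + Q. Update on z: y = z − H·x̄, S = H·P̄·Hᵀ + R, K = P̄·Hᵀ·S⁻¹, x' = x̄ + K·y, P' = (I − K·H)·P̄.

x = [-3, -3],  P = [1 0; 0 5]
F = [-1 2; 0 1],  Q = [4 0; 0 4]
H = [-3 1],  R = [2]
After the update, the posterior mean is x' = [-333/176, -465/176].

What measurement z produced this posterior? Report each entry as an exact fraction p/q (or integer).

z = [3]

x̄ = F·x = [-3, -3]
P̄ = F·P·Fᵀ + Q = [25 10; 10 9]
S = H·P̄·Hᵀ + R = [176]
K = P̄·Hᵀ·S⁻¹ = [-65/176; -21/176]
x' − x̄ = [195/176, 63/176] = K·y
y = (KᵀK)⁻¹·Kᵀ·(x' − x̄) = [-3]
z = y + H·x̄ = [-3] + [6] = [3]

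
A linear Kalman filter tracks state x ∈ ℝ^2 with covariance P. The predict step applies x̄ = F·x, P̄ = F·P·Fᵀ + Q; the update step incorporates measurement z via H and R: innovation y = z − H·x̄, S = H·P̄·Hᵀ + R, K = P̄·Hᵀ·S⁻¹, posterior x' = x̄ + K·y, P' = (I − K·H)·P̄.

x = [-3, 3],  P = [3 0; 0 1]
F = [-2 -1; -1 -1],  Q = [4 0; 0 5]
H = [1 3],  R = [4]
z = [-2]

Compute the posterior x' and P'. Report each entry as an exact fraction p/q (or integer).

x' = [121/72, -85/72]
P' = [251/36 -71/36; -71/36 35/36]

x̄ = F·x = [3, 0]
P̄ = F·P·Fᵀ + Q = [17 7; 7 9]
y = z − H·x̄ = [-5]
S = H·P̄·Hᵀ + R = [144]
K = P̄·Hᵀ·S⁻¹ = [19/72; 17/72]
x' = x̄ + K·y = [121/72, -85/72]
P' = (I − K·H)·P̄ = [251/36 -71/36; -71/36 35/36]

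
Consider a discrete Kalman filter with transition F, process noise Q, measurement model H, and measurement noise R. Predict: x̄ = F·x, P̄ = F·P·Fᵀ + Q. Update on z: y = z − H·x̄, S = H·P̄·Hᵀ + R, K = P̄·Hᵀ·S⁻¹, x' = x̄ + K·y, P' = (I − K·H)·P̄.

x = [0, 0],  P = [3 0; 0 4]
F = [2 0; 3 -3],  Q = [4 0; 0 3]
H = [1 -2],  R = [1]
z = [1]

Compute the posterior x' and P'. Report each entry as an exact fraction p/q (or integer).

x̄ = F·x = [0, 0]
P̄ = F·P·Fᵀ + Q = [16 18; 18 66]
y = z − H·x̄ = [1]
S = H·P̄·Hᵀ + R = [209]
K = P̄·Hᵀ·S⁻¹ = [-20/209; -6/11]
x' = x̄ + K·y = [-20/209, -6/11]
P' = (I − K·H)·P̄ = [2944/209 78/11; 78/11 42/11]

x' = [-20/209, -6/11]
P' = [2944/209 78/11; 78/11 42/11]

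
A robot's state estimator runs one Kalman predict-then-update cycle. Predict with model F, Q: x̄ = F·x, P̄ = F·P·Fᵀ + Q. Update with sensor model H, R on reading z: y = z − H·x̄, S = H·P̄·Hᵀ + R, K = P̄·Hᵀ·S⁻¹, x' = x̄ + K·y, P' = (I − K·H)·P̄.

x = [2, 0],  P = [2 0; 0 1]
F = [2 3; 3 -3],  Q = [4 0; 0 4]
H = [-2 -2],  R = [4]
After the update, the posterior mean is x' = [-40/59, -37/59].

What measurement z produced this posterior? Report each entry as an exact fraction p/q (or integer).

z = [3]

x̄ = F·x = [4, 6]
P̄ = F·P·Fᵀ + Q = [21 3; 3 31]
S = H·P̄·Hᵀ + R = [236]
K = P̄·Hᵀ·S⁻¹ = [-12/59; -17/59]
x' − x̄ = [-276/59, -391/59] = K·y
y = (KᵀK)⁻¹·Kᵀ·(x' − x̄) = [23]
z = y + H·x̄ = [23] + [-20] = [3]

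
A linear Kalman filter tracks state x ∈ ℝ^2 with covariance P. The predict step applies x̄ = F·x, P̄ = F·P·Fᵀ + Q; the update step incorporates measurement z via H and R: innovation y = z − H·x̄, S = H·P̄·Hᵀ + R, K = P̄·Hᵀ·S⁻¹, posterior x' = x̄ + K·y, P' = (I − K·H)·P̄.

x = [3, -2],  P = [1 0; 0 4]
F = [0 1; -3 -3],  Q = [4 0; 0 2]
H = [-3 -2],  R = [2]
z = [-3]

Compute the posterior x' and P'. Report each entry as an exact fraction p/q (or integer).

x' = [-2, 258/59]
P' = [8 -12; -12 1091/59]

x̄ = F·x = [-2, -3]
P̄ = F·P·Fᵀ + Q = [8 -12; -12 47]
y = z − H·x̄ = [-15]
S = H·P̄·Hᵀ + R = [118]
K = P̄·Hᵀ·S⁻¹ = [0; -29/59]
x' = x̄ + K·y = [-2, 258/59]
P' = (I − K·H)·P̄ = [8 -12; -12 1091/59]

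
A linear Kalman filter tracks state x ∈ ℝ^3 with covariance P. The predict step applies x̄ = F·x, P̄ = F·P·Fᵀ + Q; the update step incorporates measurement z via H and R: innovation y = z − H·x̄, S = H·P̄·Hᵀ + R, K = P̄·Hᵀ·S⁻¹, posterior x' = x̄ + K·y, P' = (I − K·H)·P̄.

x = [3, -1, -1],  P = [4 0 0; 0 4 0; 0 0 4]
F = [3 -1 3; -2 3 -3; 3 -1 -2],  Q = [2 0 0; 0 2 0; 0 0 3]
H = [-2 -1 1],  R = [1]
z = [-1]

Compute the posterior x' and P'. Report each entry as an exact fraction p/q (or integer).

x̄ = F·x = [7, -6, 12]
P̄ = F·P·Fᵀ + Q = [78 -72 16; -72 90 -12; 16 -12 59]
y = z − H·x̄ = [-5]
S = H·P̄·Hᵀ + R = [134]
K = P̄·Hᵀ·S⁻¹ = [-34/67; 21/67; 39/134]
x' = x̄ + K·y = [639/67, -507/67, 1413/134]
P' = (I − K·H)·P̄ = [2914/67 -3396/67 2398/67; -3396/67 5148/67 -1623/67; 2398/67 -1623/67 6385/134]

x' = [639/67, -507/67, 1413/134]
P' = [2914/67 -3396/67 2398/67; -3396/67 5148/67 -1623/67; 2398/67 -1623/67 6385/134]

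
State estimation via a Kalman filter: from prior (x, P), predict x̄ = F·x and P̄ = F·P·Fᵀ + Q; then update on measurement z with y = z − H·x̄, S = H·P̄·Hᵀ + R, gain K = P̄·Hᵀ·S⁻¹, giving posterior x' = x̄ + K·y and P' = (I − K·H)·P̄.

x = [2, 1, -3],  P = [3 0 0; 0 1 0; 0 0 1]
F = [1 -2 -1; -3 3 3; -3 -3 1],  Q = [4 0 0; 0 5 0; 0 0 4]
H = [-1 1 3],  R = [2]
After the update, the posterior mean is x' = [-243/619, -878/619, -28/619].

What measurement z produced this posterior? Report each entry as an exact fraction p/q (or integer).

x̄ = F·x = [3, -12, -12]
P̄ = F·P·Fᵀ + Q = [12 -18 -4; -18 50 21; -4 21 41]
S = H·P̄·Hᵀ + R = [619]
K = P̄·Hᵀ·S⁻¹ = [-42/619; 131/619; 148/619]
x' − x̄ = [-2100/619, 6550/619, 7400/619] = K·y
y = (KᵀK)⁻¹·Kᵀ·(x' − x̄) = [50]
z = y + H·x̄ = [50] + [-51] = [-1]

z = [-1]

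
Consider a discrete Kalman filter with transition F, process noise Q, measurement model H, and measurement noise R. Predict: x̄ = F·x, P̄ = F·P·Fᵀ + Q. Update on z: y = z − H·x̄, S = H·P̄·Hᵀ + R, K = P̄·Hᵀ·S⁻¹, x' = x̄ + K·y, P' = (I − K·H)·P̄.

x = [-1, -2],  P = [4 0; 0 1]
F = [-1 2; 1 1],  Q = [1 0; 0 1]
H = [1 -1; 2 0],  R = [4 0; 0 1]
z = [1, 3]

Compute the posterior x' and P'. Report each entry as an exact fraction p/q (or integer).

x' = [458/367, -553/367]
P' = [86/367 42/367; 42/367 874/367]

x̄ = F·x = [-3, -3]
P̄ = F·P·Fᵀ + Q = [9 -2; -2 6]
y = z − H·x̄ = [1, 9]
S = H·P̄·Hᵀ + R = [23 22; 22 37]
K = P̄·Hᵀ·S⁻¹ = [11/367 172/367; -208/367 84/367]
x' = x̄ + K·y = [458/367, -553/367]
P' = (I − K·H)·P̄ = [86/367 42/367; 42/367 874/367]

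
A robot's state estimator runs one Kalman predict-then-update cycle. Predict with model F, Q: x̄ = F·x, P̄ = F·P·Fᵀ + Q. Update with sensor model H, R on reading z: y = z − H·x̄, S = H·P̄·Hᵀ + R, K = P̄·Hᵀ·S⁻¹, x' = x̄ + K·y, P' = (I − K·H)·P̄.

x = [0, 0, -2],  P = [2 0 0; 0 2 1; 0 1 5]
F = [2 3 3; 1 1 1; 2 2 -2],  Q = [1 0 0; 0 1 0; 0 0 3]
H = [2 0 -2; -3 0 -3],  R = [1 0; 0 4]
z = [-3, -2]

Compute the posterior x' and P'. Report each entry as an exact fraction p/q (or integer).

x' = [-164894/390529, -73910/390529, 427244/390529]
P' = [67610/390529 24559/390529 18790/390529; 24559/390529 498171/390529 9829/390529; 18790/390529 9829/390529 67374/390529]

x̄ = F·x = [-6, -2, 4]
P̄ = F·P·Fᵀ + Q = [90 31 -10; 31 12 -2; -10 -2 31]
y = z − H·x̄ = [17, -8]
S = H·P̄·Hᵀ + R = [565 -354; -354 913]
K = P̄·Hᵀ·S⁻¹ = [97640/390529 -64800/390529; 29460/390529 -25791/390529; -97168/390529 -64623/390529]
x' = x̄ + K·y = [-164894/390529, -73910/390529, 427244/390529]
P' = (I − K·H)·P̄ = [67610/390529 24559/390529 18790/390529; 24559/390529 498171/390529 9829/390529; 18790/390529 9829/390529 67374/390529]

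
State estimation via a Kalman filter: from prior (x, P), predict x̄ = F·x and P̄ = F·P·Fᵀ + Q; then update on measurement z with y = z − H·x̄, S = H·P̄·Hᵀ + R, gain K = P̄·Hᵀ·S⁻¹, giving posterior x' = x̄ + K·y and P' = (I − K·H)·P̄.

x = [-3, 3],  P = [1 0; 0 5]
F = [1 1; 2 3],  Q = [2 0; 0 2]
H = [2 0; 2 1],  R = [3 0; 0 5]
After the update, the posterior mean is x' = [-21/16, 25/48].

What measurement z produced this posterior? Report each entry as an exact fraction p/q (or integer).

z = [-3, -2]

x̄ = F·x = [0, 3]
P̄ = F·P·Fᵀ + Q = [8 17; 17 51]
S = H·P̄·Hᵀ + R = [35 66; 66 156]
K = P̄·Hᵀ·S⁻¹ = [53/184 33/368; -51/184 731/1104]
x' − x̄ = [-21/16, -119/48] = K·y
y = (KᵀK)⁻¹·Kᵀ·(x' − x̄) = [-3, -5]
z = y + H·x̄ = [-3, -5] + [0, 3] = [-3, -2]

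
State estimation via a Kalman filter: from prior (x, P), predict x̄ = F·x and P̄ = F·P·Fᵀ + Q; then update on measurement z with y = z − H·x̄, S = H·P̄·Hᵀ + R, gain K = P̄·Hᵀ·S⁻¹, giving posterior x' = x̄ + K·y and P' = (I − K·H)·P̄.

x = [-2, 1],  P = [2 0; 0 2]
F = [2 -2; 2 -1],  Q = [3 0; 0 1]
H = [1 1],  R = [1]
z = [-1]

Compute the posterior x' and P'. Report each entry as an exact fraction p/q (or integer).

x' = [-4/11, -9/11]
P' = [84/55 -53/55; -53/55 76/55]

x̄ = F·x = [-6, -5]
P̄ = F·P·Fᵀ + Q = [19 12; 12 11]
y = z − H·x̄ = [10]
S = H·P̄·Hᵀ + R = [55]
K = P̄·Hᵀ·S⁻¹ = [31/55; 23/55]
x' = x̄ + K·y = [-4/11, -9/11]
P' = (I − K·H)·P̄ = [84/55 -53/55; -53/55 76/55]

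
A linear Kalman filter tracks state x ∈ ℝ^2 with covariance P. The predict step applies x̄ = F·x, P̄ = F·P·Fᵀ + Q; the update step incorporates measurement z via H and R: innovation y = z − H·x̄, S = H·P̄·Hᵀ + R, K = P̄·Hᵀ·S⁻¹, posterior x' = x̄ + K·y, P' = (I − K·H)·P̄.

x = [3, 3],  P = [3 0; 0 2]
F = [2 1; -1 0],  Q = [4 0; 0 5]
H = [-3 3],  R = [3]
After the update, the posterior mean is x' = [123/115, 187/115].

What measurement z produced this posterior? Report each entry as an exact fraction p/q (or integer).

x̄ = F·x = [9, -3]
P̄ = F·P·Fᵀ + Q = [18 -6; -6 8]
S = H·P̄·Hᵀ + R = [345]
K = P̄·Hᵀ·S⁻¹ = [-24/115; 14/115]
x' − x̄ = [-912/115, 532/115] = K·y
y = (KᵀK)⁻¹·Kᵀ·(x' − x̄) = [38]
z = y + H·x̄ = [38] + [-36] = [2]

z = [2]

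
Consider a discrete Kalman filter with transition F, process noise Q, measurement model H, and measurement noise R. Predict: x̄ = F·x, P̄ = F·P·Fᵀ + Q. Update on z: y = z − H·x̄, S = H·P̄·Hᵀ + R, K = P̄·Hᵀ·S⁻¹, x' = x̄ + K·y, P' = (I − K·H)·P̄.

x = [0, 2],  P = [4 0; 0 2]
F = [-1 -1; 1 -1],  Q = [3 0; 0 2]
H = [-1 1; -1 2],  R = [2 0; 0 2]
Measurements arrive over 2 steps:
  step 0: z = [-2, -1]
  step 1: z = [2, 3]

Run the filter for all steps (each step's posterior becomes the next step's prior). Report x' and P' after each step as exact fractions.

step 0: x' = [-33/106, -56/53], P' = [179/53 100/53; 100/53 76/53]
step 1: x' = [-2602/7179, 9605/7179], P' = [19106/7179 9578/7179; 9578/7179 7304/7179]

step 0: x̄ = F·x = [-2, -2]
step 0: P̄ = F·P·Fᵀ + Q = [9 -2; -2 8]
step 0: y = z − H·x̄ = [-2, 1]
step 0: S = H·P̄·Hᵀ + R = [23 31; 31 51]
step 0: K = P̄·Hᵀ·S⁻¹ = [-79/106 21/106; -12/53 26/53]
step 0: x' = x̄ + K·y = [-33/106, -56/53]
step 0: P' = (I − K·H)·P̄ = [179/53 100/53; 100/53 76/53]
step 1: x̄ = F·x = [145/106, 79/106]
step 1: P̄ = F·P·Fᵀ + Q = [614/53 -103/53; -103/53 161/53]
step 1: y = z − H·x̄ = [139/53, 305/106]
step 1: S = H·P̄·Hᵀ + R = [1087/53 1245/53; 1245/53 1776/53]
step 1: K = P̄·Hᵀ·S⁻¹ = [-1588/2393 25/7179; -379/2393 2515/7179]
step 1: x' = x̄ + K·y = [-2602/7179, 9605/7179]
step 1: P' = (I − K·H)·P̄ = [19106/7179 9578/7179; 9578/7179 7304/7179]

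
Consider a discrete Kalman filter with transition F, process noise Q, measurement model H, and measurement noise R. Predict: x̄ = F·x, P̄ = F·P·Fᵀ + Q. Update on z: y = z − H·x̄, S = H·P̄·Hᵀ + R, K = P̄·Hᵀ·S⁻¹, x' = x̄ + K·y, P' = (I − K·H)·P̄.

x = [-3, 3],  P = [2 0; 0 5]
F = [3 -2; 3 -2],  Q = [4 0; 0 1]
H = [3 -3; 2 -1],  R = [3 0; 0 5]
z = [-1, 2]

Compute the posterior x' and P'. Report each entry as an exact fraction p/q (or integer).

x̄ = F·x = [-15, -15]
P̄ = F·P·Fᵀ + Q = [42 38; 38 39]
y = z − H·x̄ = [-1, 17]
S = H·P̄·Hᵀ + R = [48 27; 27 60]
K = P̄·Hᵀ·S⁻¹ = [-58/239 628/717; -131/239 619/717]
x' = x̄ + K·y = [95/717, 161/717]
P' = (I − K·H)·P̄ = [3314/717 3488/717; 3488/717 3881/717]

x' = [95/717, 161/717]
P' = [3314/717 3488/717; 3488/717 3881/717]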